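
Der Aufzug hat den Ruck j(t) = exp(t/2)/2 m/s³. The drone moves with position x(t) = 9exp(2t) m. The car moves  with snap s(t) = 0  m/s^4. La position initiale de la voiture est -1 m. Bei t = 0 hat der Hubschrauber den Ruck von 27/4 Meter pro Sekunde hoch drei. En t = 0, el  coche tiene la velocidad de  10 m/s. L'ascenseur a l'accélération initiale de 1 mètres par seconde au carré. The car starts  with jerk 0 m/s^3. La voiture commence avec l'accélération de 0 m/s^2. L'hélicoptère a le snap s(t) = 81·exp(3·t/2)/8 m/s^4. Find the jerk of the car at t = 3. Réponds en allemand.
Ausgehend von dem Snap s(t) = 0, nehmen wir 1 Integral. Das Integral von dem Snap ist der Ruck. Mit j(0) = 0 erhalten wir j(t) = 0. Wir haben den Ruck j(t) = 0. Durch Einsetzen von t = 3: j(3) = 0.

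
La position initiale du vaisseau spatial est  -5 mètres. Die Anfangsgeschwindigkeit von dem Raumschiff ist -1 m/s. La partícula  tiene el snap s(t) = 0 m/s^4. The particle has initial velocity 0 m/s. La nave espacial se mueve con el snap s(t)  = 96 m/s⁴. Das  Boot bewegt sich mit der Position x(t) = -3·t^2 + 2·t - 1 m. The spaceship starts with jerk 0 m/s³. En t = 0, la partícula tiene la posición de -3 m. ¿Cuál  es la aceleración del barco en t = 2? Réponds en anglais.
We must differentiate our position equation x(t) = -3·t^2 + 2·t - 1 2 times. Taking d/dt of x(t), we find v(t) = 2 - 6·t. Differentiating velocity, we get acceleration: a(t) = -6. We have acceleration a(t) = -6. Substituting t = 2: a(2) = -6.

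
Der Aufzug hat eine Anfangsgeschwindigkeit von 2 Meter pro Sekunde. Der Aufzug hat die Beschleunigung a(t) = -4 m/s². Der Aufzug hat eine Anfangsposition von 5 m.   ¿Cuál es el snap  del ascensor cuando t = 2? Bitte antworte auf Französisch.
Nous devons dériver notre équation de l'accélération a(t) = -4 2 fois. En dérivant l'accélération, nous obtenons le jerk: j(t) = 0. En dérivant le jerk, nous obtenons le snap: s(t) = 0. De l'équation du snap s(t) = 0, nous substituons t = 2 pour obtenir s = 0.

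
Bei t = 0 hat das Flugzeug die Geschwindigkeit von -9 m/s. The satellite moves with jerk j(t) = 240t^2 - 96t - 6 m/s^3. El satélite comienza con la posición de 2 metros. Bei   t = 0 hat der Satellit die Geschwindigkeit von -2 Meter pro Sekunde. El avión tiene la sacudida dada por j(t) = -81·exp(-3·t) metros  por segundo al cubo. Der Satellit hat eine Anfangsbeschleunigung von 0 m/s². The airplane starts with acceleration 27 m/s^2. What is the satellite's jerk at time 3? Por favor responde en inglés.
We have jerk j(t) = 240·t^2 - 96·t - 6. Substituting t = 3: j(3) = 1866.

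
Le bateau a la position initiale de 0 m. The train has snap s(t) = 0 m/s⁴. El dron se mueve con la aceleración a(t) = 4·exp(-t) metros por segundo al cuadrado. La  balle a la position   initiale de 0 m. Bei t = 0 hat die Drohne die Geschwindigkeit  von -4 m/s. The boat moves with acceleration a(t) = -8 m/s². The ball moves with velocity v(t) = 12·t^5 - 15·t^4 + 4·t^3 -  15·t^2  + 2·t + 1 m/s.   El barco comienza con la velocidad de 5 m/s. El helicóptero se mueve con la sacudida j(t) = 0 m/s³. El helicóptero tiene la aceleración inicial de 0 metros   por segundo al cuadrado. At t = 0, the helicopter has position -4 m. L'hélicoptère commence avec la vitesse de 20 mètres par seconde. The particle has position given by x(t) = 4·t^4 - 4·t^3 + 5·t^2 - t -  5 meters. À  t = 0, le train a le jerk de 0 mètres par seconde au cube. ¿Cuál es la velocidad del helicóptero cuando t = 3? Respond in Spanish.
Para resolver esto, necesitamos tomar 2 integrales de nuestra ecuación de la sacudida j(t) = 0. Tomando ∫j(t)dt y aplicando a(0) = 0, encontramos a(t) = 0. La antiderivada de la aceleración es la velocidad. Usando v(0) = 20, obtenemos v(t) = 20. De la ecuación de la velocidad v(t) = 20, sustituimos t = 3 para obtener v = 20.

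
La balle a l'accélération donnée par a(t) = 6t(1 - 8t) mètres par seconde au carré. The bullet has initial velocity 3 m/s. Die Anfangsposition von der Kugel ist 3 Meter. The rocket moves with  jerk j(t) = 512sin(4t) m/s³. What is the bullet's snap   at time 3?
We must differentiate our acceleration equation a(t) = 6·t·(1 - 8·t) 2 times. Taking d/dt of a(t), we find j(t) = 6 - 96·t. Taking d/dt of j(t), we find s(t) = -96. From the given snap equation s(t) = -96, we substitute t = 3 to get s = -96.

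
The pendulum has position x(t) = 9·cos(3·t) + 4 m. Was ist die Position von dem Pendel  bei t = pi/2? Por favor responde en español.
Tenemos la posición x(t) = 9·cos(3·t) + 4. Sustituyendo t = pi/2: x(pi/2) = 4.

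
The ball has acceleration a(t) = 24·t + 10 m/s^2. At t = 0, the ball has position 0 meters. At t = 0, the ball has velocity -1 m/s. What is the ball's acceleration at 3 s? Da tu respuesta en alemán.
Mit a(t) = 24·t + 10 und Einsetzen von t = 3, finden wir a = 82.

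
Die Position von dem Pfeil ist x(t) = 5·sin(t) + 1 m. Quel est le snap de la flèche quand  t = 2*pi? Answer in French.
Pour résoudre ceci, nous devons prendre 4 dérivées de notre équation de la position x(t) = 5·sin(t) + 1. En dérivant la position, nous obtenons la vitesse: v(t) = 5·cos(t). En prenant d/dt de v(t), nous trouvons a(t) = -5·sin(t). En dérivant l'accélération, nous obtenons le jerk: j(t) = -5·cos(t). La dérivée du jerk donne le snap: s(t) = 5·sin(t). De l'équation du snap s(t) = 5·sin(t), nous substituons t = 2*pi pour obtenir s = 0.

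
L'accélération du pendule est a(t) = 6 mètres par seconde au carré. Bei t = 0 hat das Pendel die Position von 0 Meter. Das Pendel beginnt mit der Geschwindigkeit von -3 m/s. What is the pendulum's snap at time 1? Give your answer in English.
To solve this, we need to take 2 derivatives of our acceleration equation a(t) = 6. Taking d/dt of a(t), we find j(t) = 0. Taking d/dt of j(t), we find s(t) = 0. Using s(t) = 0 and substituting t = 1, we find s = 0.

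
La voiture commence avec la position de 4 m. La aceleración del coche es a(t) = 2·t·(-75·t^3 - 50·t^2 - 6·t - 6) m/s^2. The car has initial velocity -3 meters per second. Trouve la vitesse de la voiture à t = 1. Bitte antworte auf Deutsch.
Wir müssen unsere Gleichung für die Beschleunigung a(t) = 2·t·(-75·t^3 - 50·t^2 - 6·t - 6) 1-mal integrieren. Die Stammfunktion von der Beschleunigung, mit v(0) = -3, ergibt die Geschwindigkeit: v(t) = -30·t^5 - 25·t^4 - 4·t^3 - 6·t^2 - 3. Aus der Gleichung für die Geschwindigkeit v(t) = -30·t^5 - 25·t^4 - 4·t^3 - 6·t^2 - 3, setzen wir t = 1 ein und erhalten v = -68.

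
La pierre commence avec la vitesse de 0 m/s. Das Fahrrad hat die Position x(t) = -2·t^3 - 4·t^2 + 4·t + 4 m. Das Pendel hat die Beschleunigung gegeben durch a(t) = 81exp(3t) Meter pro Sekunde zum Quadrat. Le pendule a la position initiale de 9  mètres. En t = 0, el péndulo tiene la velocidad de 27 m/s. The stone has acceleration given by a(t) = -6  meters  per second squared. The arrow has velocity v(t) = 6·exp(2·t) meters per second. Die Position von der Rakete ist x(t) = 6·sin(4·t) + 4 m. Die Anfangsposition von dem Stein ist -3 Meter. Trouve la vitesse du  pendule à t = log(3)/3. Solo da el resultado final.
v(log(3)/3) = 81.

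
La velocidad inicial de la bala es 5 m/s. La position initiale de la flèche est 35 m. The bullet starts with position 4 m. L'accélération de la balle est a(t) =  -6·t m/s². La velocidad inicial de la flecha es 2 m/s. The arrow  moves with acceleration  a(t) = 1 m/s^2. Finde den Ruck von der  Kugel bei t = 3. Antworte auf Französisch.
Nous devons dériver notre équation de l'accélération a(t) = -6·t 1 fois. La dérivée de l'accélération donne le jerk: j(t) = -6. Nous avons le jerk j(t) = -6. En substituant t = 3: j(3) = -6.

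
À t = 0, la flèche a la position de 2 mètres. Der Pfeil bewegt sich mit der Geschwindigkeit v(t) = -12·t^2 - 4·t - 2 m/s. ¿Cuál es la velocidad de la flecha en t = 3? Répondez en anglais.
Using v(t) = -12·t^2 - 4·t - 2 and substituting t = 3, we find v = -122.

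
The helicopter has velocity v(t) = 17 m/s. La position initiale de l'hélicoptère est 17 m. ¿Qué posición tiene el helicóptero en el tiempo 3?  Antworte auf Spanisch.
Partiendo de la velocidad v(t) = 17, tomamos 1 integral. Tomando ∫v(t)dt y aplicando x(0) = 17, encontramos x(t) = 17·t + 17. Usando x(t) = 17·t + 17 y sustituyendo t = 3, encontramos x = 68.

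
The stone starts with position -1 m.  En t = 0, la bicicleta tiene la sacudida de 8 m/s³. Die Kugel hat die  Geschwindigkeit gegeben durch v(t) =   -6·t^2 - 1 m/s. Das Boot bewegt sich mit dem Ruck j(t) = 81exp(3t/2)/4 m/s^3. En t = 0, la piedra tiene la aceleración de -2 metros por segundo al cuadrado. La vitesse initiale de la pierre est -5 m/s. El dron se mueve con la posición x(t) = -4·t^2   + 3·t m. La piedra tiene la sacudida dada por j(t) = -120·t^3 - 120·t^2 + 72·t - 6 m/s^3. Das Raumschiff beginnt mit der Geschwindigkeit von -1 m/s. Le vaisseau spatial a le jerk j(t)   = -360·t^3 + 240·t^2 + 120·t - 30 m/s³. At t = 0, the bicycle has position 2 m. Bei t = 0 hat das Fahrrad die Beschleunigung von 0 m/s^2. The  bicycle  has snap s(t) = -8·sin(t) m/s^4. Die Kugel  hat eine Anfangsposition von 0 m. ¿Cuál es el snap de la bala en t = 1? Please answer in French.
Pour résoudre ceci, nous devons prendre 3 dérivées de notre équation de la vitesse v(t) = -6·t^2 - 1. En dérivant la vitesse, nous obtenons l'accélération: a(t) = -12·t. En dérivant l'accélération, nous obtenons le jerk: j(t) = -12. En dérivant le jerk, nous obtenons le snap: s(t) = 0. En utilisant s(t) = 0 et en substituant t = 1, nous trouvons s = 0.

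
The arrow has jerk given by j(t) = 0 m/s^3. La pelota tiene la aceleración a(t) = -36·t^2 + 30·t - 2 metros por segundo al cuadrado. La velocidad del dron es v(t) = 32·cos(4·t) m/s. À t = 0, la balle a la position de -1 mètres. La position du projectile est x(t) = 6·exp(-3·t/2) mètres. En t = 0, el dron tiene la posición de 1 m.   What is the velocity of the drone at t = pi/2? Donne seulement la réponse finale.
At t = pi/2, v = 32.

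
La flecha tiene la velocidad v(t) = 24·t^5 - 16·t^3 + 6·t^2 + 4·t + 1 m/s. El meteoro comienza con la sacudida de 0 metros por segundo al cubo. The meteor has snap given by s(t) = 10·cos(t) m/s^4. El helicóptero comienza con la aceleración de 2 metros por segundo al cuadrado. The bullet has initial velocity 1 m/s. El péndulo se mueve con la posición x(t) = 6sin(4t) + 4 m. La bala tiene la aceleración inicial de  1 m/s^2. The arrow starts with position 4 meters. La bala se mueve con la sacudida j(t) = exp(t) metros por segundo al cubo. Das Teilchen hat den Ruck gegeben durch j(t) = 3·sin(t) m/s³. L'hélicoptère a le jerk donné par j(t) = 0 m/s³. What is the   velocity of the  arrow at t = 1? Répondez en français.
Nous avons la vitesse v(t) = 24·t^5 - 16·t^3 + 6·t^2 + 4·t + 1. En substituant t = 1: v(1) = 19.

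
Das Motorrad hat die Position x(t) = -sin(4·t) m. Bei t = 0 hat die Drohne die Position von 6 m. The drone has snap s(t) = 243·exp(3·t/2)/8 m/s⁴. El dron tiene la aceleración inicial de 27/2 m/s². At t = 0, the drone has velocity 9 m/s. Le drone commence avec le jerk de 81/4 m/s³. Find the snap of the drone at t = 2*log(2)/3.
We have snap s(t) = 243·exp(3·t/2)/8. Substituting t = 2*log(2)/3: s(2*log(2)/3) = 243/4.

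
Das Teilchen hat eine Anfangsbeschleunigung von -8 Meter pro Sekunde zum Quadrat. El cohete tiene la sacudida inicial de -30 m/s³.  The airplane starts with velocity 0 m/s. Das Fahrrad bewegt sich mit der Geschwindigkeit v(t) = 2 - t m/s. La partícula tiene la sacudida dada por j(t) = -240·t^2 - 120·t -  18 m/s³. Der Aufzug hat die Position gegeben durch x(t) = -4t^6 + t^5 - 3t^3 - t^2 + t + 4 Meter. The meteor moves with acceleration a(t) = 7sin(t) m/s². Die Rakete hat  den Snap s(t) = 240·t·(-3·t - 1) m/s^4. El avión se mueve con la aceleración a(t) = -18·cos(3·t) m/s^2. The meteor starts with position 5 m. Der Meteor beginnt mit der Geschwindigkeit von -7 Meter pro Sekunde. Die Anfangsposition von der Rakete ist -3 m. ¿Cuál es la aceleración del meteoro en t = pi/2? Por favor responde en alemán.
Aus der Gleichung für die Beschleunigung a(t) = 7·sin(t), setzen wir t = pi/2 ein und erhalten a = 7.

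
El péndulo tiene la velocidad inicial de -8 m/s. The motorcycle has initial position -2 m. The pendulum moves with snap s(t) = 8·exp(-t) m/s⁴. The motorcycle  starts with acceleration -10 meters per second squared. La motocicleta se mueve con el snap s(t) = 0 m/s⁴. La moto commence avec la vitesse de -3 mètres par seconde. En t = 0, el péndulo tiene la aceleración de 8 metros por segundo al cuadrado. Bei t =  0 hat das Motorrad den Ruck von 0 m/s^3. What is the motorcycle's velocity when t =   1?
To find the answer, we compute 3 antiderivatives of s(t) = 0. Finding the integral of s(t) and using j(0) = 0: j(t) = 0. Integrating jerk and using the initial condition a(0) = -10, we get a(t) = -10. Taking ∫a(t)dt and applying v(0) = -3, we find v(t) = -10·t - 3. Using v(t) = -10·t - 3 and substituting t = 1, we find v = -13.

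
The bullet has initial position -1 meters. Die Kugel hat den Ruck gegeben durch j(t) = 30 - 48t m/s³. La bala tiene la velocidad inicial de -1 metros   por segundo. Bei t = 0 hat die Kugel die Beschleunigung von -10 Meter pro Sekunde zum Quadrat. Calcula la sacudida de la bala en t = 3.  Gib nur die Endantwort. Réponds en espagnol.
j(3) = -114.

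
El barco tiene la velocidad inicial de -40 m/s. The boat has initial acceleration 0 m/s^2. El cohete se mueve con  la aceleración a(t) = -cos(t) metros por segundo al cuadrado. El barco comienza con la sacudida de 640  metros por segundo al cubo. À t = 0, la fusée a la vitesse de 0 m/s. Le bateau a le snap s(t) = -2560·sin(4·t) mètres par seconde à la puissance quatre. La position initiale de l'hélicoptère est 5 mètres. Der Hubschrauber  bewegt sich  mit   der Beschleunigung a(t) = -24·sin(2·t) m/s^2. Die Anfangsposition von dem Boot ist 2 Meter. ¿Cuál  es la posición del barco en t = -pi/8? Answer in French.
Pour résoudre ceci, nous devons prendre 4 intégrales de notre équation du snap s(t) = -2560·sin(4·t). En intégrant le snap et en utilisant la condition initiale j(0) = 640, nous obtenons j(t) = 640·cos(4·t). En prenant ∫j(t)dt et en appliquant a(0) = 0, nous trouvons a(t) = 160·sin(4·t). La primitive de l'accélération est la vitesse. En utilisant v(0) = -40, nous obtenons v(t) = -40·cos(4·t). La primitive de la vitesse, avec x(0) = 2, donne la position: x(t) = 2 - 10·sin(4·t). En utilisant x(t) = 2 - 10·sin(4·t) et en substituant t = -pi/8, nous trouvons x = 12.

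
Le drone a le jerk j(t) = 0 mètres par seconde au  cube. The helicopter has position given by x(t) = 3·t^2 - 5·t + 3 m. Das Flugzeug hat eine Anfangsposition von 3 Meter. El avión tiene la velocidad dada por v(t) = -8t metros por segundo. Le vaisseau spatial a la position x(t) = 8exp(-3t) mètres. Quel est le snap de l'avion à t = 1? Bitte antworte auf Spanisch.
Partiendo de la velocidad v(t) = -8·t, tomamos 3 derivadas. La derivada de la velocidad da la aceleración: a(t) = -8. La derivada de la aceleración da la sacudida: j(t) = 0. Tomando d/dt de j(t), encontramos s(t) = 0. De la ecuación del snap s(t) = 0, sustituimos t = 1 para obtener s = 0.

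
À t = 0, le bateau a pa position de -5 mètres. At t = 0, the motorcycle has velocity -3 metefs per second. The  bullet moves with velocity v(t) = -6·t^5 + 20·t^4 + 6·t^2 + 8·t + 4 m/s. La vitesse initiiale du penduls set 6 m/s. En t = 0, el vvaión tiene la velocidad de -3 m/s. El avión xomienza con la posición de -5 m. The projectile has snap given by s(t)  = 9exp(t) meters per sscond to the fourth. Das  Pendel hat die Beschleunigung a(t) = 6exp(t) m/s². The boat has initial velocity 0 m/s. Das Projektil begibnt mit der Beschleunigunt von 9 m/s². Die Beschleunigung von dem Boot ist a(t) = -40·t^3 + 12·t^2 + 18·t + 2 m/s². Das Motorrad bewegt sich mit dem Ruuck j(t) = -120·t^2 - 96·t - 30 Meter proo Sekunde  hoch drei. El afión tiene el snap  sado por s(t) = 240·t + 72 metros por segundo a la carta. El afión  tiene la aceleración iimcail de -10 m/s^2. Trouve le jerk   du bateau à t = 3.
Nous devons dériver notre équation de l'accélération a(t) = -40·t^3 + 12·t^2 + 18·t + 2 1 fois. En prenant d/dt de a(t), nous trouvons j(t) = -120·t^2 + 24·t + 18. Nous avons le jerk j(t) = -120·t^2 + 24·t + 18. En substituant t = 3: j(3) = -990.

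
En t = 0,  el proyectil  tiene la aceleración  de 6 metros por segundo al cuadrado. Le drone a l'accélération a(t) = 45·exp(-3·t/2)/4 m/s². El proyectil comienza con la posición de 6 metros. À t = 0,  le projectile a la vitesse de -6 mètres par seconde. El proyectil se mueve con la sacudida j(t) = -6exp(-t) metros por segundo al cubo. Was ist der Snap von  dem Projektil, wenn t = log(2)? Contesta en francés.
Pour résoudre ceci, nous devons prendre 1 dérivée de notre équation du jerk j(t) = -6·exp(-t). En prenant d/dt de j(t), nous trouvons s(t) = 6·exp(-t). De l'équation du snap s(t) = 6·exp(-t), nous substituons t = log(2) pour obtenir s = 3.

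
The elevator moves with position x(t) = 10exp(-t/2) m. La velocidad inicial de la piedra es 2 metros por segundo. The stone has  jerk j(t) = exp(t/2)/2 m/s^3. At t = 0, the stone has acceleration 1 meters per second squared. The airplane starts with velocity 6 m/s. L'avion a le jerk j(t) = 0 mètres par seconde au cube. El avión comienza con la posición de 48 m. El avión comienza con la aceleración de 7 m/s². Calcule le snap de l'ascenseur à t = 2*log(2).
En partant de la position x(t) = 10·exp(-t/2), nous prenons 4 dérivées. En prenant d/dt de x(t), nous trouvons v(t) = -5·exp(-t/2). La dérivée de la vitesse donne l'accélération: a(t) = 5·exp(-t/2)/2. En prenant d/dt de a(t), nous trouvons j(t) = -5·exp(-t/2)/4. En dérivant le jerk, nous obtenons le snap: s(t) = 5·exp(-t/2)/8. De l'équation du snap s(t) = 5·exp(-t/2)/8, nous substituons t = 2*log(2) pour obtenir s = 5/16.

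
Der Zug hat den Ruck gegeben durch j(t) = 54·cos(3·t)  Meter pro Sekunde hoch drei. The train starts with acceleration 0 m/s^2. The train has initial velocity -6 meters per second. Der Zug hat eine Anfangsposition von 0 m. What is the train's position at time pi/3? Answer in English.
To solve this, we need to take 3 integrals of our jerk equation j(t) = 54·cos(3·t). The integral of jerk is acceleration. Using a(0) = 0, we get a(t) = 18·sin(3·t). Taking ∫a(t)dt and applying v(0) = -6, we find v(t) = -6·cos(3·t). The integral of velocity, with x(0) = 0, gives position: x(t) = -2·sin(3·t). We have position x(t) = -2·sin(3·t). Substituting t = pi/3: x(pi/3) = 0.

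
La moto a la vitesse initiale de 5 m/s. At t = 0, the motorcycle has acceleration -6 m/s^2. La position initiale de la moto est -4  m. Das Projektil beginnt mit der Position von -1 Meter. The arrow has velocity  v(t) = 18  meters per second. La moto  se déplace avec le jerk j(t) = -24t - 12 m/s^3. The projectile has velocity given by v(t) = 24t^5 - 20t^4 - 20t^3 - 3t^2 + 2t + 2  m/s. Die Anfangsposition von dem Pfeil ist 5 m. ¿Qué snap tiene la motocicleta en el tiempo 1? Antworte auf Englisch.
To solve this, we need to take 1 derivative of our jerk equation j(t) = -24·t - 12. Differentiating jerk, we get snap: s(t) = -24. Using s(t) = -24 and substituting t = 1, we find s = -24.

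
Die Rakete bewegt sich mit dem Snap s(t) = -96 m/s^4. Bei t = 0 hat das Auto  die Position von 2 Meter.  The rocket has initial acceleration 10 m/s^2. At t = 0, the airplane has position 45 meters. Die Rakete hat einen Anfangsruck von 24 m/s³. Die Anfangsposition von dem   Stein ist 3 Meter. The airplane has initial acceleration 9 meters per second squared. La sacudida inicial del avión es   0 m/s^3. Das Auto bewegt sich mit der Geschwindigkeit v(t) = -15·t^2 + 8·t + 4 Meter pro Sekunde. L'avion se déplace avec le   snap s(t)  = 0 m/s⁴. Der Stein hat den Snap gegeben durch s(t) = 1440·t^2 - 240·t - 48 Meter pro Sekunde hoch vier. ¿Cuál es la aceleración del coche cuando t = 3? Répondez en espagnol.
Partiendo de la velocidad v(t) = -15·t^2 + 8·t + 4, tomamos 1 derivada. Tomando d/dt de v(t), encontramos a(t) = 8 - 30·t. De la ecuación de la aceleración a(t) = 8 - 30·t, sustituimos t = 3 para obtener a = -82.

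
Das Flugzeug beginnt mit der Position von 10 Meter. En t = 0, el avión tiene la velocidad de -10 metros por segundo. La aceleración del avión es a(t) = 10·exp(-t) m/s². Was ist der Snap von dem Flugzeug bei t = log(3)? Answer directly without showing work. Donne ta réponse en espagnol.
En t = log(3), s = 10/3.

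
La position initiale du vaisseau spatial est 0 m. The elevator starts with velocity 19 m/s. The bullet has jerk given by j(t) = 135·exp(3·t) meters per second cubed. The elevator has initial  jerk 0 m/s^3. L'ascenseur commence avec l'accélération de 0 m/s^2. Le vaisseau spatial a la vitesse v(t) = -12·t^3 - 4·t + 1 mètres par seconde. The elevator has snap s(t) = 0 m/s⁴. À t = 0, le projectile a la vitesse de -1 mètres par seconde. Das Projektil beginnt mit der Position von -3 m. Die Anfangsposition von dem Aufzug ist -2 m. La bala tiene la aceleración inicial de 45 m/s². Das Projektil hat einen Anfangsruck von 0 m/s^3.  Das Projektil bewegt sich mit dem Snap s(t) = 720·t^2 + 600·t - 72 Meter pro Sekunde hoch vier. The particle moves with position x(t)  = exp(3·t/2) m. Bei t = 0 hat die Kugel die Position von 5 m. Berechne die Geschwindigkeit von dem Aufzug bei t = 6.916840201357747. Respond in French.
Nous devons trouver l'intégrale de notre équation du snap s(t) = 0 3 fois. En intégrant le snap et en utilisant la condition initiale j(0) = 0, nous obtenons j(t) = 0. L'intégrale du jerk, avec a(0) = 0, donne l'accélération: a(t) = 0. En prenant ∫a(t)dt et en appliquant v(0) = 19, nous trouvons v(t) = 19. De l'équation de la vitesse v(t) = 19, nous substituons t = 6.916840201357747 pour obtenir v = 19.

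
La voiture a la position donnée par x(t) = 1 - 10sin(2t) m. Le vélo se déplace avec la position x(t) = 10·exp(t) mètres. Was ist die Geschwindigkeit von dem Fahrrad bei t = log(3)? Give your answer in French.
Pour résoudre ceci, nous devons prendre 1 dérivée de notre équation de la position x(t) = 10·exp(t). En dérivant la position, nous obtenons la vitesse: v(t) = 10·exp(t). De l'équation de la vitesse v(t) = 10·exp(t), nous substituons t = log(3) pour obtenir v = 30.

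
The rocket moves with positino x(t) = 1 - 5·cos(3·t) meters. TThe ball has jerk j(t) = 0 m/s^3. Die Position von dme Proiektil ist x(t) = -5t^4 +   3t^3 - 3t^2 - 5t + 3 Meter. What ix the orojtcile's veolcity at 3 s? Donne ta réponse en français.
En partant de la position x(t) = -5·t^4 + 3·t^3 - 3·t^2 - 5·t + 3, nous prenons 1 dérivée. La dérivée de la position donne la vitesse: v(t) = -20·t^3 + 9·t^2 - 6·t - 5. En utilisant v(t) = -20·t^3 + 9·t^2 - 6·t - 5 et en substituant t = 3, nous trouvons v = -482.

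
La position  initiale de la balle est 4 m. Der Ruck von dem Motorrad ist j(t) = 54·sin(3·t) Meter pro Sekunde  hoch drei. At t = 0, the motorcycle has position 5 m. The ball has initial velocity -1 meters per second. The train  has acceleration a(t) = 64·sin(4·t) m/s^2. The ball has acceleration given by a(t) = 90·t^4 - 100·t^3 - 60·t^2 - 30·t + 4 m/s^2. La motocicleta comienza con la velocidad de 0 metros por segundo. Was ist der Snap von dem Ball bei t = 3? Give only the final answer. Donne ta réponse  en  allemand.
Bei t = 3, s = 7800.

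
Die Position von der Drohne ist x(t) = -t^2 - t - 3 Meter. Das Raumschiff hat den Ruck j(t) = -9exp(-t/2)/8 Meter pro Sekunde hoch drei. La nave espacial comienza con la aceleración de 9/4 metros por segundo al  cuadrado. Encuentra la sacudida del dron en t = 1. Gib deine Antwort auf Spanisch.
Debemos derivar nuestra ecuación de la posición x(t) = -t^2 - t - 3 3 veces. La derivada de la posición da la velocidad: v(t) = -2·t - 1. Tomando d/dt de v(t), encontramos a(t) = -2. Tomando d/dt de a(t), encontramos j(t) = 0. De la ecuación de la sacudida j(t) = 0, sustituimos t = 1 para obtener j = 0.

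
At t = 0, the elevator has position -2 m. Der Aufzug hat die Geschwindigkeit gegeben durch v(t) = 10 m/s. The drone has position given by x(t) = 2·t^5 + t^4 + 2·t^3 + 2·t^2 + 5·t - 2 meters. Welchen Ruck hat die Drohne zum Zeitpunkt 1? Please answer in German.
Ausgehend von der Position x(t) = 2·t^5 + t^4 + 2·t^3 + 2·t^2 + 5·t - 2, nehmen wir 3 Ableitungen. Die Ableitung von der Position ergibt die Geschwindigkeit: v(t) = 10·t^4 + 4·t^3 + 6·t^2 + 4·t + 5. Durch Ableiten von der Geschwindigkeit erhalten wir die Beschleunigung: a(t) = 40·t^3 + 12·t^2 + 12·t + 4. Die Ableitung von der Beschleunigung ergibt den Ruck: j(t) = 120·t^2 + 24·t + 12. Mit j(t) = 120·t^2 + 24·t + 12 und Einsetzen von t = 1, finden wir j = 156.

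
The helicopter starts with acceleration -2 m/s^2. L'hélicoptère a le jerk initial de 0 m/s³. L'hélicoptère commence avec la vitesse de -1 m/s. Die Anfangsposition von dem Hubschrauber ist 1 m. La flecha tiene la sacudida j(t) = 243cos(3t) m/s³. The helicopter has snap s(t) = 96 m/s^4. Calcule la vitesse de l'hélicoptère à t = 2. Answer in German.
Wir müssen unsere Gleichung für den Snap s(t) = 96 3-mal integrieren. Durch Integration von dem Snap und Verwendung der Anfangsbedingung j(0) = 0, erhalten wir j(t) = 96·t. Das Integral von dem Ruck, mit a(0) = -2, ergibt die Beschleunigung: a(t) = 48·t^2 - 2. Die Stammfunktion von der Beschleunigung ist die Geschwindigkeit. Mit v(0) = -1 erhalten wir v(t) = 16·t^3 - 2·t - 1. Wir haben die Geschwindigkeit v(t) = 16·t^3 - 2·t - 1. Durch Einsetzen von t = 2: v(2) = 123.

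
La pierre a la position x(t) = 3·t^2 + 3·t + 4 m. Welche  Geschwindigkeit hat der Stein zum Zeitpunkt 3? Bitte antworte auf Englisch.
To solve this, we need to take 1 derivative of our position equation x(t) = 3·t^2 + 3·t + 4. Taking d/dt of x(t), we find v(t) = 6·t + 3. We have velocity v(t) = 6·t + 3. Substituting t = 3: v(3) = 21.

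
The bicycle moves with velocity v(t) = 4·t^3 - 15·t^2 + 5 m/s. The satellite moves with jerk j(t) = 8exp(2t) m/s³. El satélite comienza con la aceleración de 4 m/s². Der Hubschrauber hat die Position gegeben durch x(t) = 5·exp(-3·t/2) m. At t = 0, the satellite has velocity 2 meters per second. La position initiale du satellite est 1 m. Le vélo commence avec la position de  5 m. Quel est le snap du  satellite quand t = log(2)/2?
Pour résoudre ceci, nous devons prendre 1 dérivée de notre équation du jerk j(t) = 8·exp(2·t). En prenant d/dt de j(t), nous trouvons s(t) = 16·exp(2·t). Nous avons le snap s(t) = 16·exp(2·t). En substituant t = log(2)/2: s(log(2)/2) = 32.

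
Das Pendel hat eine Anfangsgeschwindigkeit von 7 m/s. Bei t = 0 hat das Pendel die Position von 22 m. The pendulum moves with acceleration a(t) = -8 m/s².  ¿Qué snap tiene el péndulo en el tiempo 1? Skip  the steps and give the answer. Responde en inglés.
The answer is 0.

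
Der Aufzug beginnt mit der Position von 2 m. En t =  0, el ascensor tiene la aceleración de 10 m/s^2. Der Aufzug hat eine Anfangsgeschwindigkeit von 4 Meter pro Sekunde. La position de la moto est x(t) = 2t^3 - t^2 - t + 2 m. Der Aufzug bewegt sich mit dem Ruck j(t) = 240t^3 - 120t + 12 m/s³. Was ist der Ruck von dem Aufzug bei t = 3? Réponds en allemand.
Aus der Gleichung für den Ruck j(t) = 240·t^3 - 120·t + 12, setzen wir t = 3 ein und erhalten j = 6132.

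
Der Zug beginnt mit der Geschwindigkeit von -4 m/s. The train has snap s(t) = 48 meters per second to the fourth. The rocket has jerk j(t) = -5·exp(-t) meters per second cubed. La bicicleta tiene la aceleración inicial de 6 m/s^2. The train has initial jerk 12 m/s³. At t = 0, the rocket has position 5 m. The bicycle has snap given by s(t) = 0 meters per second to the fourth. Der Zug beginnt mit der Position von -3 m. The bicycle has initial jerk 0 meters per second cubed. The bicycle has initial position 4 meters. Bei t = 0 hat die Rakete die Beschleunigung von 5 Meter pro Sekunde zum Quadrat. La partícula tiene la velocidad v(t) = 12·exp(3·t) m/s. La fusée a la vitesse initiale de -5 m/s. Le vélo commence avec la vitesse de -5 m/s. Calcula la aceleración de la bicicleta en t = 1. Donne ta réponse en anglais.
To solve this, we need to take 2 integrals of our snap equation s(t) = 0. Finding the integral of s(t) and using j(0) = 0: j(t) = 0. The antiderivative of jerk, with a(0) = 6, gives acceleration: a(t) = 6. Using a(t) = 6 and substituting t = 1, we find a = 6.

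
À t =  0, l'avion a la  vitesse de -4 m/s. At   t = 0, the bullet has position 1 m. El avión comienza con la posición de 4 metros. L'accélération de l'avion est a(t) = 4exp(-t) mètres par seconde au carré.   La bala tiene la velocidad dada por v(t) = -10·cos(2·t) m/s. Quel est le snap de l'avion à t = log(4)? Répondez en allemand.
Wir müssen unsere Gleichung für die Beschleunigung a(t) = 4·exp(-t) 2-mal ableiten. Die Ableitung von der Beschleunigung ergibt den Ruck: j(t) = -4·exp(-t). Mit d/dt von j(t) finden wir s(t) = 4·exp(-t). Aus der Gleichung für den Snap s(t) = 4·exp(-t), setzen wir t = log(4) ein und erhalten s = 1.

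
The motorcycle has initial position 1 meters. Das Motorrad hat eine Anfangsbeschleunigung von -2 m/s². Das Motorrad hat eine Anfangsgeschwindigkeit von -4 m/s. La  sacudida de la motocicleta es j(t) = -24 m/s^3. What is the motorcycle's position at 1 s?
We need to integrate our jerk equation j(t) = -24 3 times. The antiderivative of jerk is acceleration. Using a(0) = -2, we get a(t) = -24·t - 2. Taking ∫a(t)dt and applying v(0) = -4, we find v(t) = -12·t^2 - 2·t - 4. The antiderivative of velocity, with x(0) = 1, gives position: x(t) = -4·t^3 - t^2 - 4·t + 1. From the given position equation x(t) = -4·t^3 - t^2 - 4·t + 1, we substitute t = 1 to get x = -8.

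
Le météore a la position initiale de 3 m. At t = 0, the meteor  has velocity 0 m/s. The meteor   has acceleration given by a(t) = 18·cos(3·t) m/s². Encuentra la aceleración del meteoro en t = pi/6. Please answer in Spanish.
Usando a(t) = 18·cos(3·t) y sustituyendo t = pi/6, encontramos a = 0.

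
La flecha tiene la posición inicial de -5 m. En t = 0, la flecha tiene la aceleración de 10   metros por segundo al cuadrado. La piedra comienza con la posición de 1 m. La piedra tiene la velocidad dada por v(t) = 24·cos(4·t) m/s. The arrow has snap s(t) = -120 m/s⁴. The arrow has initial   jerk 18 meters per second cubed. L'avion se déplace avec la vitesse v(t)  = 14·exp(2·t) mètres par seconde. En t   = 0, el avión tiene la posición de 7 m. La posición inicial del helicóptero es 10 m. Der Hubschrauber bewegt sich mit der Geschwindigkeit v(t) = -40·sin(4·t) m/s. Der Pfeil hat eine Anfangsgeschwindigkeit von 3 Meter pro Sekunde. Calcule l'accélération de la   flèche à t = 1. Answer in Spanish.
Debemos encontrar la antiderivada de nuestra ecuación del snap s(t) = -120 2 veces. La antiderivada del snap es la sacudida. Usando j(0) = 18, obtenemos j(t) = 18 - 120·t. La integral de la sacudida es la aceleración. Usando a(0) = 10, obtenemos a(t) = -60·t^2 + 18·t + 10. Tenemos la aceleración a(t) = -60·t^2 + 18·t + 10. Sustituyendo t = 1: a(1) = -32.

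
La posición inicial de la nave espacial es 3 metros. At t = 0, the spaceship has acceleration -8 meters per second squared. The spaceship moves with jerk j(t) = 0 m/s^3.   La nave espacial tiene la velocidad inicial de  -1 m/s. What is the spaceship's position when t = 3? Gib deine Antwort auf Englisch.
To solve this, we need to take 3 antiderivatives of our jerk equation j(t) = 0. Finding the antiderivative of j(t) and using a(0) = -8: a(t) = -8. Taking ∫a(t)dt and applying v(0) = -1, we find v(t) = -8·t - 1. The antiderivative of velocity is position. Using x(0) = 3, we get x(t) = -4·t^2 - t + 3. We have position x(t) = -4·t^2 - t + 3. Substituting t = 3: x(3) = -36.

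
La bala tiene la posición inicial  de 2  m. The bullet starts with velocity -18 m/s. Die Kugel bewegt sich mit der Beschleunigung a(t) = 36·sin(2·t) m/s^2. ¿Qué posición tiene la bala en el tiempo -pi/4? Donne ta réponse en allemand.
Wir müssen unsere Gleichung für die Beschleunigung a(t) = 36·sin(2·t) 2-mal integrieren. Durch Integration von der Beschleunigung und Verwendung der Anfangsbedingung v(0) = -18, erhalten wir v(t) = -18·cos(2·t). Mit ∫v(t)dt und Anwendung von x(0) = 2, finden wir x(t) = 2 - 9·sin(2·t). Wir haben die Position x(t) = 2 - 9·sin(2·t). Durch Einsetzen von t = -pi/4: x(-pi/4) = 11.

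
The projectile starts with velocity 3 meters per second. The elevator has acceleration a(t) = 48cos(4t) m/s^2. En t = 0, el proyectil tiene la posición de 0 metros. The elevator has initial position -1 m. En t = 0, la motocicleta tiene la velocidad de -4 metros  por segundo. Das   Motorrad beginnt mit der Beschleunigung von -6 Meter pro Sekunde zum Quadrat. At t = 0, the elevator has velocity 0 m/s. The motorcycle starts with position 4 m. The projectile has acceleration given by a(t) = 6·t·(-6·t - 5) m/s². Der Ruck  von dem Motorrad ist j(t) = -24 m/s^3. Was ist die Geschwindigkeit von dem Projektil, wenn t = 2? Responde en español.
Debemos encontrar la integral de nuestra ecuación de la aceleración a(t) = 6·t·(-6·t - 5) 1 vez. Integrando la aceleración y usando la condición inicial v(0) = 3, obtenemos v(t) = -12·t^3 - 15·t^2 + 3. Tenemos la velocidad v(t) = -12·t^3 - 15·t^2 + 3. Sustituyendo t = 2: v(2) = -153.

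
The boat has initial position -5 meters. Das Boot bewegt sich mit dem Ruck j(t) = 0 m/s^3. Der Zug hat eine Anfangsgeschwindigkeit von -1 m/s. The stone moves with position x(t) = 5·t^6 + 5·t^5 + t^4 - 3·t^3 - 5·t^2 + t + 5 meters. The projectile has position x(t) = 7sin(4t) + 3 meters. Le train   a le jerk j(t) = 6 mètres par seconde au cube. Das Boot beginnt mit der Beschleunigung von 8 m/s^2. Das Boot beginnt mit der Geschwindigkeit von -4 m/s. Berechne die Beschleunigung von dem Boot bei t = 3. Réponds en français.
Nous devons intégrer notre équation du jerk j(t) = 0 1 fois. En prenant ∫j(t)dt et en appliquant a(0) = 8, nous trouvons a(t) = 8. Nous avons l'accélération a(t) = 8. En substituant t = 3: a(3) = 8.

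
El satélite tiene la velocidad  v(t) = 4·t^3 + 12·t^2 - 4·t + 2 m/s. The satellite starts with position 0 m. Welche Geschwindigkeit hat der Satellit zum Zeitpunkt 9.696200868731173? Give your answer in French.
En utilisant v(t) = 4·t^3 + 12·t^2 - 4·t + 2 et en substituant t = 9.696200868731173, nous trouvons v = 4737.81508866170.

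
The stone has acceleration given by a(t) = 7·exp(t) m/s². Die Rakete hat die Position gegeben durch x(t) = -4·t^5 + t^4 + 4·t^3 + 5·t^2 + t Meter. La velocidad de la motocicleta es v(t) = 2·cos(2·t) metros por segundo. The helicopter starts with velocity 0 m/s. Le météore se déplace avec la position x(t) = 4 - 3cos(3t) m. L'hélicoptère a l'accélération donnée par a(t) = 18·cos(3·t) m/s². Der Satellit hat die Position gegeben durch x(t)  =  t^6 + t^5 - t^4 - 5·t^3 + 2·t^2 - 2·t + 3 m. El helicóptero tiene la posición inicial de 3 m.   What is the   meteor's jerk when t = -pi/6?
To solve this, we need to take 3 derivatives of our position equation x(t) = 4 - 3·cos(3·t). The derivative of position gives velocity: v(t) = 9·sin(3·t). Differentiating velocity, we get acceleration: a(t) = 27·cos(3·t). The derivative of acceleration gives jerk: j(t) = -81·sin(3·t). We have jerk j(t) = -81·sin(3·t). Substituting t = -pi/6: j(-pi/6) = 81.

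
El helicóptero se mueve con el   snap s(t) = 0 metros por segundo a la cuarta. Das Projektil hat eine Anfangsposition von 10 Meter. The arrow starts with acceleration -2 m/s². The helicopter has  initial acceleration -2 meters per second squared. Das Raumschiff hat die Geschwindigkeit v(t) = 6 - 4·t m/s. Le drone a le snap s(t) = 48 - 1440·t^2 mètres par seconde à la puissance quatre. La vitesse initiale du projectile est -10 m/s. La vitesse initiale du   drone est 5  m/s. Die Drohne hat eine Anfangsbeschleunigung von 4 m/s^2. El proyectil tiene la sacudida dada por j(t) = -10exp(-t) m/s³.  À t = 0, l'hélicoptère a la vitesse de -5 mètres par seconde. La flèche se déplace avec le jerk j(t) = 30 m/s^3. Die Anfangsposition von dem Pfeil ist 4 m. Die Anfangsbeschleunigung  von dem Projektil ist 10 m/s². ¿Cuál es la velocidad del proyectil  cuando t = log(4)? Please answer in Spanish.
Necesitamos integrar nuestra ecuación de la sacudida j(t) = -10·exp(-t) 2 veces. Integrando la sacudida y usando la condición inicial a(0) = 10, obtenemos a(t) = 10·exp(-t). La antiderivada de la aceleración, con v(0) = -10, da la velocidad: v(t) = -10·exp(-t). De la ecuación de la velocidad v(t) = -10·exp(-t), sustituimos t = log(4) para obtener v = -5/2.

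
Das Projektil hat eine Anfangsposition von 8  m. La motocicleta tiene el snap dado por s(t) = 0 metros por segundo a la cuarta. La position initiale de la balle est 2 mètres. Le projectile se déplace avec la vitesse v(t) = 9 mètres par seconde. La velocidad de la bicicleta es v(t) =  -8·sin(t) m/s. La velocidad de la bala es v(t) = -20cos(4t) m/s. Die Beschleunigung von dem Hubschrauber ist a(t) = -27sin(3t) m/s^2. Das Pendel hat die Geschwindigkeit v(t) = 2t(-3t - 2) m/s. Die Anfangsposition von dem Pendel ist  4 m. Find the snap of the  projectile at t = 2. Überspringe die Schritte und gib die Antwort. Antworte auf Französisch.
La réponse est 0.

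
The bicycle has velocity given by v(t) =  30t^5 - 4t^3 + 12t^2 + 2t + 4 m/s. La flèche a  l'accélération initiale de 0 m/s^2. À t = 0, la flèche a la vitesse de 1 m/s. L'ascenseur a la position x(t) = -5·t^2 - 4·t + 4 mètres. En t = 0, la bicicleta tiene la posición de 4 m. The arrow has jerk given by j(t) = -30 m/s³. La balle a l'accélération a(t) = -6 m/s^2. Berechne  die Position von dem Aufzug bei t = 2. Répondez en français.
De l'équation de la position x(t) = -5·t^2 - 4·t + 4, nous substituons t = 2 pour obtenir x = -24.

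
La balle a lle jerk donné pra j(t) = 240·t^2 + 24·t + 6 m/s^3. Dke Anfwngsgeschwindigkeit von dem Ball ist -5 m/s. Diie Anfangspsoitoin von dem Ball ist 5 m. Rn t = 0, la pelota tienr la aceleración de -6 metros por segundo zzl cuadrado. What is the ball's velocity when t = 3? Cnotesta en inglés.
We need to integrate our jerk equation j(t) = 240·t^2 + 24·t + 6 2 times. Taking ∫j(t)dt and applying a(0) = -6, we find a(t) = 80·t^3 + 12·t^2 + 6·t - 6. Integrating acceleration and using the initial condition v(0) = -5, we get v(t) = 20·t^4 + 4·t^3 + 3·t^2 - 6·t - 5. We have velocity v(t) = 20·t^4 + 4·t^3 + 3·t^2 - 6·t - 5. Substituting t = 3: v(3) = 1732.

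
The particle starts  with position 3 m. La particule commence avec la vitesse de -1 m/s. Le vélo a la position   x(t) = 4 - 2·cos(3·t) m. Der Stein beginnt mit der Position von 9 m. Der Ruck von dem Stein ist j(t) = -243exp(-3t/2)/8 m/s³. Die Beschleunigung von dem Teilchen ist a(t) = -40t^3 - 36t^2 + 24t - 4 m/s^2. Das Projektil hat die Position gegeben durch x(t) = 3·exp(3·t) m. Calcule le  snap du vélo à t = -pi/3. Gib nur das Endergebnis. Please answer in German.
Der Snap bei t = -pi/3 ist s = 162.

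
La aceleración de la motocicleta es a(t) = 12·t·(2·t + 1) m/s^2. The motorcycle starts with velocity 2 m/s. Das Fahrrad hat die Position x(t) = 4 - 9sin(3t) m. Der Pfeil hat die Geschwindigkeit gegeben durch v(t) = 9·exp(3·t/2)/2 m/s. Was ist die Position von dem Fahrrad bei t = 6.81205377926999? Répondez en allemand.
Aus der Gleichung für die Position x(t) = 4 - 9·sin(3·t), setzen wir t = 6.81205377926999 ein und erhalten x = -4.99887535052836.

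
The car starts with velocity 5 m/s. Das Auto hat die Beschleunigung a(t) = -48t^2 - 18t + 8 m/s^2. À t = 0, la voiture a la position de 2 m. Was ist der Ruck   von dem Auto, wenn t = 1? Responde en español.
Partiendo de la aceleración a(t) = -48·t^2 - 18·t + 8, tomamos 1 derivada. La derivada de la aceleración da la sacudida: j(t) = -96·t - 18. Usando j(t) = -96·t - 18 y sustituyendo t = 1, encontramos j = -114.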